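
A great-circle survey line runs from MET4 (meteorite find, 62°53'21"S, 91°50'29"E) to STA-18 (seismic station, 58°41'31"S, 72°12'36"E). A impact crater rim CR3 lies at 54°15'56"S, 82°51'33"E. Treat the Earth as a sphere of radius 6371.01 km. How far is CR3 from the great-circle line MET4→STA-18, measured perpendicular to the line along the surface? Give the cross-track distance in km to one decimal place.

736.8 km

MET4: φ = -62.88917°, λ = +91.84139°
STA-18: φ = -58.69194°, λ = +72.21000°
CR3: φ = -54.26556°, λ = +82.85917°
δ₁₃ = central angle MET4→CR3 = 0.170907 rad  (haversine)
θ₁₃ = bearing MET4→CR3 = 327.579°,  θ₁₂ = bearing MET4→STA-18 = 284.854°
dₓₜ = R·arcsin(sin δ₁₃ · sin(θ₁₃ − θ₁₂)) = 6371.01·arcsin(0.17008·sin(42.725°)) = 736.816 km
|dₓₜ| = 736.816 km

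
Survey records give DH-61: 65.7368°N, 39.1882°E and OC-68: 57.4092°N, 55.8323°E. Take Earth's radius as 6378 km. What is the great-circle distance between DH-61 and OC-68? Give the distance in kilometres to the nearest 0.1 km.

Δφ = -8.3276°,  Δλ = 16.6441°
a = sin²(Δφ/2) + cos φ₁ cos φ₂ sin²(Δλ/2) = 0.009909
c = 2·arcsin(√a) = 0.199416 rad = 11.4257°
d = R·c = 6378 × 0.199416 = 1271.9 km

1271.9 km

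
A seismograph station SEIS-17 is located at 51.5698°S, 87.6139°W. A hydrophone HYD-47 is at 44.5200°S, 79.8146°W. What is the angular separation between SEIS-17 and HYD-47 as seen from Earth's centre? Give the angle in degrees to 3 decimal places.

8.758°

Δφ = 7.0498°,  Δλ = 7.7993°
a = sin²(Δφ/2) + cos φ₁ cos φ₂ sin²(Δλ/2) = 0.005830
c = 2·arcsin(√a) = 0.152856 rad = 8.7580°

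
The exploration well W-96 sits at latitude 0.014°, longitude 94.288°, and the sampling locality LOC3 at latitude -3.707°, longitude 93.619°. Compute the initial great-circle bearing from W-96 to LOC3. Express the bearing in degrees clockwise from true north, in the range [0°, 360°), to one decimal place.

Δλ = -0.6690°
y = sin Δλ · cos φ₂ = -0.011652
x = cos φ₁ sin φ₂ − sin φ₁ cos φ₂ cos Δλ = -0.064898
θ = atan2(y, x) = -169.8218° → 190.1782° (mod 360°)

190.2°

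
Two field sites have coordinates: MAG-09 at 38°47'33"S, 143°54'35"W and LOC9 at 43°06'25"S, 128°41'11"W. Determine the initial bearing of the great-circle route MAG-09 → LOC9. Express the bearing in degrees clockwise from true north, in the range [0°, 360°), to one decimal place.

MAG-09: φ = -38.79250°, λ = -143.90972°
LOC9: φ = -43.10694°, λ = -128.68639°
Δλ = 15.2233°
y = sin Δλ · cos φ₂ = 0.191706
x = cos φ₁ sin φ₂ − sin φ₁ cos φ₂ cos Δλ = -0.091280
θ = atan2(y, x) = 115.4614° → 115.4614° (mod 360°)

115.5°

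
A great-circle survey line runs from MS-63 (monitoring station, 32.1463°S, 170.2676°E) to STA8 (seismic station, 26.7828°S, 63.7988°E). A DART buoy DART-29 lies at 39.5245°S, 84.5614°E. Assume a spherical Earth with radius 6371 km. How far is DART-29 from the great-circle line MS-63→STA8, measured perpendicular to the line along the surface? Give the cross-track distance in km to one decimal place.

241.9 km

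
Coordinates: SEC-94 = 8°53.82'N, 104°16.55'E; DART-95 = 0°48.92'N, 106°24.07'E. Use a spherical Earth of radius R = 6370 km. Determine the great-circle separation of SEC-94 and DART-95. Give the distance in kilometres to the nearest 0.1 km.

928.8 km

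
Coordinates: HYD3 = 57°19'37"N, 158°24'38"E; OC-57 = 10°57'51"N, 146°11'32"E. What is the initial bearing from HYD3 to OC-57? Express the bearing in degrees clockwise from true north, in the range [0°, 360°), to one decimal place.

HYD3: φ = +57.32694°, λ = +158.41056°
OC-57: φ = +10.96417°, λ = +146.19222°
Δλ = -12.2183°
y = sin Δλ · cos φ₂ = -0.207774
x = cos φ₁ sin φ₂ − sin φ₁ cos φ₂ cos Δλ = -0.705004
θ = atan2(y, x) = -163.5790° → 196.4210° (mod 360°)

196.4°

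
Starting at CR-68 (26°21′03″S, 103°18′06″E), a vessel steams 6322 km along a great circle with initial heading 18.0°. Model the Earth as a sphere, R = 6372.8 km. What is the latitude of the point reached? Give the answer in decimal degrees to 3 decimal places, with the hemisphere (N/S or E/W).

CR-68: φ = -26.35083°, λ = +103.30167°
δ = d/R = 6322/6372.8 = 0.992029 rad
φ₂ = arcsin(sin φ₁ cos δ + cos φ₁ sin δ cos θ)
   = arcsin(-0.44387·0.54699 + 0.89609·0.83714·0.95106) = 28.07624°
λ₂ = λ₁ + atan2(sin θ sin δ cos φ₁, cos δ − sin φ₁ sin φ₂) = 120.35081°

28.076°N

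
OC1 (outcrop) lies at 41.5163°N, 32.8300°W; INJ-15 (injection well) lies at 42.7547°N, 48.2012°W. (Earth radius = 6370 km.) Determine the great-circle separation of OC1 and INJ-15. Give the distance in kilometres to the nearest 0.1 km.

Δφ = 1.2384°,  Δλ = -15.3712°
a = sin²(Δφ/2) + cos φ₁ cos φ₂ sin²(Δλ/2) = 0.009950
c = 2·arcsin(√a) = 0.199834 rad = 11.4496°
d = R·c = 6370 × 0.199834 = 1272.9 km

1272.9 km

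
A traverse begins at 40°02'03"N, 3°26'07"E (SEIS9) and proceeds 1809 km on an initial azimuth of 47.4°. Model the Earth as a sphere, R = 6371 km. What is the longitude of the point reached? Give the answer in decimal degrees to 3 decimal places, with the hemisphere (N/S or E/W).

SEIS9: φ = +40.03417°, λ = +3.43528°
δ = d/R = 1809/6371 = 0.283943 rad
φ₂ = arcsin(sin φ₁ cos δ + cos φ₁ sin δ cos θ)
   = arcsin(0.64324·0.95996 + 0.76566·0.28014·0.67688) = 49.70049°
λ₂ = λ₁ + atan2(sin θ sin δ cos φ₁, cos δ − sin φ₁ sin φ₂) = 22.02731°

22.027°E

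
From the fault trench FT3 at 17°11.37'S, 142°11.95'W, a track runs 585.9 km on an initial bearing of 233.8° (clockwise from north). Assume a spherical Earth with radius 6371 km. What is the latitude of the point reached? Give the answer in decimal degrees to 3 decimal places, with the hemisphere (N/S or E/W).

20.249°S

FT3: φ = -17.18950°, λ = -142.19917°
δ = d/R = 585.9/6371 = 0.091964 rad
φ₂ = arcsin(sin φ₁ cos δ + cos φ₁ sin δ cos θ)
   = arcsin(-0.29553·0.99577 + 0.95533·0.09183·-0.59061) = -20.24891°
λ₂ = λ₁ + atan2(sin θ sin δ cos φ₁, cos δ − sin φ₁ sin φ₂) = -146.72957°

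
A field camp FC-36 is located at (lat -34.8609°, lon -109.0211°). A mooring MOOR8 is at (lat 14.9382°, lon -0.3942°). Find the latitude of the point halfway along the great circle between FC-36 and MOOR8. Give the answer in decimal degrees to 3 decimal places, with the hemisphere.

16.655°S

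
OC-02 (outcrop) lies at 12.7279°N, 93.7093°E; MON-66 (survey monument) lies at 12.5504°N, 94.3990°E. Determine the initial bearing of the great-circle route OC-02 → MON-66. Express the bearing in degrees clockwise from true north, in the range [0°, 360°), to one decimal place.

Δλ = 0.6897°
y = sin Δλ · cos φ₂ = 0.011750
x = cos φ₁ sin φ₂ − sin φ₁ cos φ₂ cos Δλ = -0.003082
θ = atan2(y, x) = 104.6996° → 104.6996° (mod 360°)

104.7°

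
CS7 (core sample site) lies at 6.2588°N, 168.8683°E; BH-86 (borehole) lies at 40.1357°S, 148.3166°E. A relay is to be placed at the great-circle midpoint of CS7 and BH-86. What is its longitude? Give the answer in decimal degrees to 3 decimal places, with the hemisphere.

159.948°E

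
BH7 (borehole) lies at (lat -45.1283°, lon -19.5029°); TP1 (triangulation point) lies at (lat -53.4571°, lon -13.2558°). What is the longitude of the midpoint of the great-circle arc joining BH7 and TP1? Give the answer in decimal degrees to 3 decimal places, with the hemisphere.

16.644°W

Bx = cos φ₂ cos Δλ = 0.591889,  By = cos φ₂ sin Δλ = 0.064792
φₘ = atan2(sin φ₁ + sin φ₂, √((cos φ₁ + Bx)² + By²)) = -49.33451°
λₘ = λ₁ + atan2(By, cos φ₁ + Bx) = -16.64395°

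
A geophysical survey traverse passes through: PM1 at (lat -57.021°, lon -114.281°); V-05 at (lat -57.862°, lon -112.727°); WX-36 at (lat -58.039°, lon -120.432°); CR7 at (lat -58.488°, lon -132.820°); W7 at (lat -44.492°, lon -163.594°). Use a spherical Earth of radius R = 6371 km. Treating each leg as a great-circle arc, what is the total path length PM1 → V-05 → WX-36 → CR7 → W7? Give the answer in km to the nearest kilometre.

3913 km

PM1→V-05: c = 0.020699 rad, d = 131.87 km
V-05→WX-36: c = 0.071389 rad, d = 454.82 km
WX-36→CR7: c = 0.113837 rad, d = 725.26 km
CR7→W7: c = 0.408262 rad, d = 2601.04 km
Total = 131.87 + 454.82 + 725.26 + 2601.04 = 3912.99 km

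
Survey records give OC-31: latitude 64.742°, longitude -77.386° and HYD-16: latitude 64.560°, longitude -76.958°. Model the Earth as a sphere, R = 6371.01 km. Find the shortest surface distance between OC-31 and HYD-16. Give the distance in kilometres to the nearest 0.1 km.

28.7 km

Δφ = -0.1820°,  Δλ = 0.4280°
a = sin²(Δφ/2) + cos φ₁ cos φ₂ sin²(Δλ/2) = 0.000005
c = 2·arcsin(√a) = 0.004508 rad = 0.2583°
d = R·c = 6371.01 × 0.004508 = 28.7 km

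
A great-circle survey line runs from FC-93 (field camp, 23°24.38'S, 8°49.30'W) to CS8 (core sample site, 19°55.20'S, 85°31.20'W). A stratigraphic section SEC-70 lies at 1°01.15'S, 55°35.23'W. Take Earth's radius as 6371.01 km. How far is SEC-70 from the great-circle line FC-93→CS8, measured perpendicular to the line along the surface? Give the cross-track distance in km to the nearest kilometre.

FC-93: φ = -23.40633°, λ = -8.82167°
CS8: φ = -19.92000°, λ = -85.52000°
SEC-70: φ = -1.01917°, λ = -55.58717°
δ₁₃ = central angle FC-93→SEC-70 = 0.882030 rad  (haversine)
θ₁₃ = bearing FC-93→SEC-70 = 289.345°,  θ₁₂ = bearing FC-93→CS8 = 256.081°
dₓₜ = R·arcsin(sin δ₁₃ · sin(θ₁₃ − θ₁₂)) = 6371.01·arcsin(0.77203·sin(33.264°)) = 2785.769 km
|dₓₜ| = 2785.769 km

2786 km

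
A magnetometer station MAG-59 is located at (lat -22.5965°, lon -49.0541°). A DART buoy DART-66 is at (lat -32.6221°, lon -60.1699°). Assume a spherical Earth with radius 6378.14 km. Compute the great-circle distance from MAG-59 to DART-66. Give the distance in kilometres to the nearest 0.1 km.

Δφ = -10.0256°,  Δλ = -11.1158°
a = sin²(Δφ/2) + cos φ₁ cos φ₂ sin²(Δλ/2) = 0.014929
c = 2·arcsin(√a) = 0.244980 rad = 14.0363°
d = R·c = 6378.14 × 0.244980 = 1562.5 km

1562.5 km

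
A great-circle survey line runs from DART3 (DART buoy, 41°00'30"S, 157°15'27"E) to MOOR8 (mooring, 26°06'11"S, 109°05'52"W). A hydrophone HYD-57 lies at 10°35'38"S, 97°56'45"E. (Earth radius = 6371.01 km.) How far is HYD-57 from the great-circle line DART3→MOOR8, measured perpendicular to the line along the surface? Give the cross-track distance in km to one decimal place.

934.3 km

DART3: φ = -41.00833°, λ = +157.25750°
MOOR8: φ = -26.10306°, λ = -109.09778°
HYD-57: φ = -10.59389°, λ = +97.94583°
δ₁₃ = central angle DART3→HYD-57 = 1.048120 rad  (haversine)
θ₁₃ = bearing DART3→HYD-57 = 282.697°,  θ₁₂ = bearing DART3→MOOR8 = 112.405°
dₓₜ = R·arcsin(sin δ₁₃ · sin(θ₁₃ − θ₁₂)) = 6371.01·arcsin(0.86649·sin(170.292°)) = 934.280 km
|dₓₜ| = 934.280 km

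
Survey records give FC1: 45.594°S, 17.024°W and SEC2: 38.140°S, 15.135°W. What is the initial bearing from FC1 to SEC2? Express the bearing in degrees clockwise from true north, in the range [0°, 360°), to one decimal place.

11.3°

Δλ = 1.8890°
y = sin Δλ · cos φ₂ = 0.025926
x = cos φ₁ sin φ₂ − sin φ₁ cos φ₂ cos Δλ = 0.129425
θ = atan2(y, x) = 11.3273° → 11.3273° (mod 360°)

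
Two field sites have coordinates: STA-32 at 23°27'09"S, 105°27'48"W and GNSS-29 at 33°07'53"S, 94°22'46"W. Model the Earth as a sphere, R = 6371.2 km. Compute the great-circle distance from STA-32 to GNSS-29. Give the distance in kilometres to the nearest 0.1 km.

1526.5 km

STA-32: φ = -23.45250°, λ = -105.46333°
GNSS-29: φ = -33.13139°, λ = -94.37944°
Δφ = -9.6789°,  Δλ = 11.0839°
a = sin²(Δφ/2) + cos φ₁ cos φ₂ sin²(Δλ/2) = 0.014282
c = 2·arcsin(√a) = 0.239590 rad = 13.7275°
d = R·c = 6371.2 × 0.239590 = 1526.5 km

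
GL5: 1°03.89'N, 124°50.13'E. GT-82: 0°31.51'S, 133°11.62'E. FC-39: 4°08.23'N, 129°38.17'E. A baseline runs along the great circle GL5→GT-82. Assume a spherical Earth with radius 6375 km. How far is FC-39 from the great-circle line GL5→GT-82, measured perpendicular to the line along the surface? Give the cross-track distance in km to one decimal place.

GL5: φ = +1.06483°, λ = +124.83550°
GT-82: φ = -0.52517°, λ = +133.19367°
FC-39: φ = +4.13717°, λ = +129.63617°
δ₁₃ = central angle GL5→FC-39 = 0.099396 rad  (haversine)
θ₁₃ = bearing GL5→FC-39 = 57.264°,  θ₁₂ = bearing GL5→GT-82 = 100.732°
dₓₜ = R·arcsin(sin δ₁₃ · sin(θ₁₃ − θ₁₂)) = 6375·arcsin(0.09923·sin(-43.468°)) = -435.541 km
|dₓₜ| = 435.541 km

435.5 km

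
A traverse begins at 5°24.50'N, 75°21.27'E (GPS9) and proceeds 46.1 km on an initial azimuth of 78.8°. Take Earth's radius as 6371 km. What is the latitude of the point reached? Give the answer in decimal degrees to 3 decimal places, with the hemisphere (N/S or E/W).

5.489°N

GPS9: φ = +5.40833°, λ = +75.35450°
δ = d/R = 46.1/6371 = 0.007236 rad
φ₂ = arcsin(sin φ₁ cos δ + cos φ₁ sin δ cos θ)
   = arcsin(0.09425·0.99997 + 0.99555·0.00724·0.19423) = 5.48872°
λ₂ = λ₁ + atan2(sin θ sin δ cos φ₁, cos δ − sin φ₁ sin φ₂) = 75.76306°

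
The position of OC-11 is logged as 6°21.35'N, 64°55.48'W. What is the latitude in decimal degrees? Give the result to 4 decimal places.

6° + 21.35′/60 = 6 + 0.35583 = 6.3558°

6.3558°N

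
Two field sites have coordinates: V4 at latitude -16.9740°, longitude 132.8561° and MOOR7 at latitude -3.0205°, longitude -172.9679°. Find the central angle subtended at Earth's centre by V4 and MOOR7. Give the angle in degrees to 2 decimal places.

Δφ = 13.9535°,  Δλ = 54.1760°
a = sin²(Δφ/2) + cos φ₁ cos φ₂ sin²(Δλ/2) = 0.212797
c = 2·arcsin(√a) = 0.958918 rad = 54.9420°

54.94°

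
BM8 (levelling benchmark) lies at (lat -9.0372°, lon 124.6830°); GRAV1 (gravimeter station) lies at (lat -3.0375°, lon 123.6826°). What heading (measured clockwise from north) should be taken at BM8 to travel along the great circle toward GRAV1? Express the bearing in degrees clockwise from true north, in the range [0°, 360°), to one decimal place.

Δλ = -1.0004°
y = sin Δλ · cos φ₂ = -0.017435
x = cos φ₁ sin φ₂ − sin φ₁ cos φ₂ cos Δλ = 0.104499
θ = atan2(y, x) = -9.4721° → 350.5279° (mod 360°)

350.5°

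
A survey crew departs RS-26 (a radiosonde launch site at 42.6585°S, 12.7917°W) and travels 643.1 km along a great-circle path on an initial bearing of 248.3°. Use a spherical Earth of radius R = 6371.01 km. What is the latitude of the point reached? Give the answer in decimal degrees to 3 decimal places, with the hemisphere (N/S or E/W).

44.554°S

δ = d/R = 643.1/6371.01 = 0.100942 rad
φ₂ = arcsin(sin φ₁ cos δ + cos φ₁ sin δ cos θ)
   = arcsin(-0.67763·0.99491 + 0.73541·0.10077·-0.36975) = -44.55380°
λ₂ = λ₁ + atan2(sin θ sin δ cos φ₁, cos δ − sin φ₁ sin φ₂) = -20.34174°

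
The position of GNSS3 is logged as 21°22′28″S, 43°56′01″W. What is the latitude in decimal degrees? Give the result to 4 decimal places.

21° + 22′/60 + 28″/3600 = 21 + 0.36667 + 0.00778 = 21.3744°

21.3744°S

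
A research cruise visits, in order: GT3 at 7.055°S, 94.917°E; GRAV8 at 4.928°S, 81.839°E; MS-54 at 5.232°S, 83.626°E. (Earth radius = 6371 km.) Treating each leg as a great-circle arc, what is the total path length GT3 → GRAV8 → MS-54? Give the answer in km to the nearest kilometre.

GT3→GRAV8: c = 0.230004 rad, d = 1465.36 km
GRAV8→MS-54: c = 0.031516 rad, d = 200.79 km
Total = 1465.36 + 200.79 = 1666.15 km

1666 km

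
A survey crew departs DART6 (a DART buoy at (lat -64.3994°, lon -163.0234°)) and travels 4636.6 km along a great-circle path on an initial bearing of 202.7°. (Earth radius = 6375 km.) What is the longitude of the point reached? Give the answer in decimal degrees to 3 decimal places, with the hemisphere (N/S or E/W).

65.055°E

δ = d/R = 4636.6/6375 = 0.727310 rad
φ₂ = arcsin(sin φ₁ cos δ + cos φ₁ sin δ cos θ)
   = arcsin(-0.90183·0.74697 + 0.43210·0.66486·-0.92254) = -69.82855°
λ₂ = λ₁ + atan2(sin θ sin δ cos φ₁, cos δ − sin φ₁ sin φ₂) = 65.05499°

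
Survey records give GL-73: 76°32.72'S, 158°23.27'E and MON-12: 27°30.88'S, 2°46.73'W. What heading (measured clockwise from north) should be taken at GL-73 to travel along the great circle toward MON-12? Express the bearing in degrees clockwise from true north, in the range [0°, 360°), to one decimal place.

197.2°

GL-73: φ = -76.54533°, λ = +158.38783°
MON-12: φ = -27.51467°, λ = -2.77883°
Δλ = -161.1667°
y = sin Δλ · cos φ₂ = -0.286303
x = cos φ₁ sin φ₂ − sin φ₁ cos φ₂ cos Δλ = -0.923862
θ = atan2(y, x) = -162.7819° → 197.2181° (mod 360°)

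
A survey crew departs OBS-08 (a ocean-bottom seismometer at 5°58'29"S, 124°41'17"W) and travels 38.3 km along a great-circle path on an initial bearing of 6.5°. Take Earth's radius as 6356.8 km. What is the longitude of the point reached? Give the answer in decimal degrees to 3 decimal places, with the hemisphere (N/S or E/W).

OBS-08: φ = -5.97472°, λ = -124.68806°
δ = d/R = 38.3/6356.8 = 0.006025 rad
φ₂ = arcsin(sin φ₁ cos δ + cos φ₁ sin δ cos θ)
   = arcsin(-0.10409·0.99998 + 0.99457·0.00603·0.99357) = -5.63173°
λ₂ = λ₁ + atan2(sin θ sin δ cos φ₁, cos δ − sin φ₁ sin φ₂) = -124.64879°

124.649°W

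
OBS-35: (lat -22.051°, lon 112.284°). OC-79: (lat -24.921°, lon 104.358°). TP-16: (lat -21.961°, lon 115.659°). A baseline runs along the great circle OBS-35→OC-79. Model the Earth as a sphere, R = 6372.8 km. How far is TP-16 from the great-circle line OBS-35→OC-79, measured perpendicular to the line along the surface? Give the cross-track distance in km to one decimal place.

130.8 km

δ₁₃ = central angle OBS-35→TP-16 = 0.054635 rad  (haversine)
θ₁₃ = bearing OBS-35→TP-16 = 88.985°,  θ₁₂ = bearing OBS-35→OC-79 = 246.907°
dₓₜ = R·arcsin(sin δ₁₃ · sin(θ₁₃ − θ₁₂)) = 6372.8·arcsin(0.05461·sin(-157.921°)) = -130.816 km
|dₓₜ| = 130.816 km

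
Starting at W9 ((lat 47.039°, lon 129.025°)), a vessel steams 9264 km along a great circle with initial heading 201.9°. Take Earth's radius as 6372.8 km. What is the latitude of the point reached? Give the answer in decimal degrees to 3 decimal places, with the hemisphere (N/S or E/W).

32.852°S

δ = d/R = 9264/6372.8 = 1.453678 rad
φ₂ = arcsin(sin φ₁ cos δ + cos φ₁ sin δ cos θ)
   = arcsin(0.73182·0.11685 + 0.68150·0.99315·-0.92784) = -32.85233°
λ₂ = λ₁ + atan2(sin θ sin δ cos φ₁, cos δ − sin φ₁ sin φ₂) = 102.86025°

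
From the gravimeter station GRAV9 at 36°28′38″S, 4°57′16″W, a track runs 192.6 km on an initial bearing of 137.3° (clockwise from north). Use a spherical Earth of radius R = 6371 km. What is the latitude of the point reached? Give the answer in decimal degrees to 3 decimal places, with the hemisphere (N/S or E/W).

37.741°S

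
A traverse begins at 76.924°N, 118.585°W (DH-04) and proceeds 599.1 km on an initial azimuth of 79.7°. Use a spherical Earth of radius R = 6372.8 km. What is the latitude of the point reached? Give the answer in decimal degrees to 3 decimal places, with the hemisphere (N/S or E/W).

δ = d/R = 599.1/6372.8 = 0.094009 rad
φ₂ = arcsin(sin φ₁ cos δ + cos φ₁ sin δ cos θ)
   = arcsin(0.97407·0.99558 + 0.22624·0.09387·0.17880) = 76.79703°
λ₂ = λ₁ + atan2(sin θ sin δ cos φ₁, cos δ − sin φ₁ sin φ₂) = -94.73359°

76.797°N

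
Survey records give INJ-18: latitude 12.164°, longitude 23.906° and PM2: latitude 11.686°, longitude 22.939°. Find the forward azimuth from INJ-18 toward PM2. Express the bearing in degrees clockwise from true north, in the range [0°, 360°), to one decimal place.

243.3°

Δλ = -0.9670°
y = sin Δλ · cos φ₂ = -0.016527
x = cos φ₁ sin φ₂ − sin φ₁ cos φ₂ cos Δλ = -0.008313
θ = atan2(y, x) = -116.7031° → 243.2969° (mod 360°)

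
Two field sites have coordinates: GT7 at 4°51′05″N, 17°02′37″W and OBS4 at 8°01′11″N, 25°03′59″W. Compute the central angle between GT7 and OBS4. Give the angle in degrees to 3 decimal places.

GT7: φ = +4.85139°, λ = -17.04361°
OBS4: φ = +8.01972°, λ = -25.06639°
Δφ = 3.1683°,  Δλ = -8.0228°
a = sin²(Δφ/2) + cos φ₁ cos φ₂ sin²(Δλ/2) = 0.005593
c = 2·arcsin(√a) = 0.149709 rad = 8.5777°

8.578°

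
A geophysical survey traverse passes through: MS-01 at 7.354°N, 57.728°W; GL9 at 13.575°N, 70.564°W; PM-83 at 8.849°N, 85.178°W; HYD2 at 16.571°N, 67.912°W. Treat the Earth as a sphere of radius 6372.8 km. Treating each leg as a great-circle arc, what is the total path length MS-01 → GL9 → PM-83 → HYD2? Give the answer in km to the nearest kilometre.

MS-01→GL9: c = 0.245486 rad, d = 1564.44 km
GL9→PM-83: c = 0.263341 rad, d = 1678.22 km
PM-83→HYD2: c = 0.323104 rad, d = 2059.08 km
Total = 1564.44 + 1678.22 + 2059.08 = 5301.73 km

5302 km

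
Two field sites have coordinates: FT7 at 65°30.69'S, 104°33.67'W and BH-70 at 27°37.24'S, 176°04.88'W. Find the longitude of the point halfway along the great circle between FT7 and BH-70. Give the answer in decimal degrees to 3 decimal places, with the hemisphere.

154.955°W

FT7: φ = -65.51150°, λ = -104.56117°
BH-70: φ = -27.62067°, λ = -176.08133°
Bx = cos φ₂ cos Δλ = 0.280848,  By = cos φ₂ sin Δλ = -0.840348
φₘ = atan2(sin φ₁ + sin φ₂, √((cos φ₁ + Bx)² + By²)) = -51.54911°
λₘ = λ₁ + atan2(By, cos φ₁ + Bx) = -154.95462°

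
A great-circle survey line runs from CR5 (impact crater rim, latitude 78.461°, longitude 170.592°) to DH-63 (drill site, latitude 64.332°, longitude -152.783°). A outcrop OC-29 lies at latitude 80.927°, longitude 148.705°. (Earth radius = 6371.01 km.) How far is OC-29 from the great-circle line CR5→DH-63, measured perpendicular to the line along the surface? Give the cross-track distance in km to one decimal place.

δ₁₃ = central angle CR5→OC-29 = 0.080018 rad  (haversine)
θ₁₃ = bearing CR5→OC-29 = 312.657°,  θ₁₂ = bearing CR5→DH-63 = 121.814°
dₓₜ = R·arcsin(sin δ₁₃ · sin(θ₁₃ − θ₁₂)) = 6371.01·arcsin(0.07993·sin(190.843°)) = -95.801 km
|dₓₜ| = 95.801 km

95.8 km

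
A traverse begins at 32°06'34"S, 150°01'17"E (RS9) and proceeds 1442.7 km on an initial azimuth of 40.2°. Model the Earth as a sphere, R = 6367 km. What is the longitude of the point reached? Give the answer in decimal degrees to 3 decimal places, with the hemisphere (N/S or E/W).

159.011°E

RS9: φ = -32.10944°, λ = +150.02139°
δ = d/R = 1442.7/6367 = 0.226590 rad
φ₂ = arcsin(sin φ₁ cos δ + cos φ₁ sin δ cos θ)
   = arcsin(-0.53154·0.97444 + 0.84703·0.22466·0.76380) = -21.87650°
λ₂ = λ₁ + atan2(sin θ sin δ cos φ₁, cos δ − sin φ₁ sin φ₂) = 159.01117°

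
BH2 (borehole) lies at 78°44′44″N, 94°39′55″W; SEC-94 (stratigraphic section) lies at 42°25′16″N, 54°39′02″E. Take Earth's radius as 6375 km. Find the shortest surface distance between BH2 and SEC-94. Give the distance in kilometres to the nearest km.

BH2: φ = +78.74556°, λ = -94.66528°
SEC-94: φ = +42.42111°, λ = +54.65056°
Δφ = -36.3244°,  Δλ = 149.3158°
a = sin²(Δφ/2) + cos φ₁ cos φ₂ sin²(Δλ/2) = 0.231150
c = 2·arcsin(√a) = 1.003089 rad = 57.4728°
d = R·c = 6375 × 1.003089 = 6394.7 km

6395 km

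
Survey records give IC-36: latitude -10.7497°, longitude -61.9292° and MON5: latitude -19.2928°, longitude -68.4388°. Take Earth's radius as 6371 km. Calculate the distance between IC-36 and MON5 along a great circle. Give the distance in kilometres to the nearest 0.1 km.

1179.0 km

Δφ = -8.5431°,  Δλ = -6.5096°
a = sin²(Δφ/2) + cos φ₁ cos φ₂ sin²(Δλ/2) = 0.008537
c = 2·arcsin(√a) = 0.185055 rad = 10.6029°
d = R·c = 6371 × 0.185055 = 1179.0 km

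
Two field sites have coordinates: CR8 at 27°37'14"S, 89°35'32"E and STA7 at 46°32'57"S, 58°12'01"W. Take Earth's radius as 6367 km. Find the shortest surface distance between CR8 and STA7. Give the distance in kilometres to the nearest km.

11147 km

CR8: φ = -27.62056°, λ = +89.59222°
STA7: φ = -46.54917°, λ = -58.20028°
Δφ = -18.9286°,  Δλ = -147.7925°
a = sin²(Δφ/2) + cos φ₁ cos φ₂ sin²(Δλ/2) = 0.589512
c = 2·arcsin(√a) = 1.750790 rad = 100.3129°
d = R·c = 6367 × 1.750790 = 11147.3 km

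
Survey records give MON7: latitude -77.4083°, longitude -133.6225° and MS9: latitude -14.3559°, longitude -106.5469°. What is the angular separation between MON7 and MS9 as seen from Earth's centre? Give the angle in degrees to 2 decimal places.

Δφ = 63.0524°,  Δλ = 27.0756°
a = sin²(Δφ/2) + cos φ₁ cos φ₂ sin²(Δλ/2) = 0.284985
c = 2·arcsin(√a) = 1.126270 rad = 64.5305°

64.53°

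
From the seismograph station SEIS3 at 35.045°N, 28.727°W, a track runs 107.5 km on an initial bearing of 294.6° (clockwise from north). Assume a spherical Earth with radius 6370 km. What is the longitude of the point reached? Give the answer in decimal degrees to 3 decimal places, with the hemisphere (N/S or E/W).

δ = d/R = 107.5/6370 = 0.016876 rad
φ₂ = arcsin(sin φ₁ cos δ + cos φ₁ sin δ cos θ)
   = arcsin(0.57422·0.99986 + 0.81870·0.01688·0.41628) = 35.44274°
λ₂ = λ₁ + atan2(sin θ sin δ cos φ₁, cos δ − sin φ₁ sin φ₂) = -29.80614°

29.806°W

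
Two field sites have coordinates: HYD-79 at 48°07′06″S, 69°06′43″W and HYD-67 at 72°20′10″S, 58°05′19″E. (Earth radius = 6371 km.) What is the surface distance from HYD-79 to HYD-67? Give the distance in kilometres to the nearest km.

HYD-79: φ = -48.11833°, λ = -69.11194°
HYD-67: φ = -72.33611°, λ = +58.08861°
Δφ = -24.2178°,  Δλ = 127.2006°
a = sin²(Δφ/2) + cos φ₁ cos φ₂ sin²(Δλ/2) = 0.206526
c = 2·arcsin(√a) = 0.943512 rad = 54.0593°
d = R·c = 6371 × 0.943512 = 6011.1 km

6011 km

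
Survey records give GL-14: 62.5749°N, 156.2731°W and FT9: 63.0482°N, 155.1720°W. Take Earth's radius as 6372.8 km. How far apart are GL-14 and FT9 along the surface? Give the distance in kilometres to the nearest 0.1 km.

Δφ = 0.4733°,  Δλ = 1.1011°
a = sin²(Δφ/2) + cos φ₁ cos φ₂ sin²(Δλ/2) = 0.000036
c = 2·arcsin(√a) = 0.012056 rad = 0.6907°
d = R·c = 6372.8 × 0.012056 = 76.8 km

76.8 km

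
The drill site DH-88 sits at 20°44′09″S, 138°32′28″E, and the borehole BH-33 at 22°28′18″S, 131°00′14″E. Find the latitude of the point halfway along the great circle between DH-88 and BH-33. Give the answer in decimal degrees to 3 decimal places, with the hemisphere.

21.646°S

DH-88: φ = -20.73583°, λ = +138.54111°
BH-33: φ = -22.47167°, λ = +131.00389°
Bx = cos φ₂ cos Δλ = 0.916085,  By = cos φ₂ sin Δλ = -0.121210
φₘ = atan2(sin φ₁ + sin φ₂, √((cos φ₁ + Bx)² + By²)) = -21.64624°
λₘ = λ₁ + atan2(By, cos φ₁ + Bx) = 134.79514°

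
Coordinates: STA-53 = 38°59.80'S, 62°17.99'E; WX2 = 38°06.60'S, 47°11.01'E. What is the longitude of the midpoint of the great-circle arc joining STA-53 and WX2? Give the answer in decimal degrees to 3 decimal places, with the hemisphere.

STA-53: φ = -38.99667°, λ = +62.29983°
WX2: φ = -38.11000°, λ = +47.18350°
Bx = cos φ₂ cos Δλ = 0.759602,  By = cos φ₂ sin Δλ = -0.205189
φₘ = atan2(sin φ₁ + sin φ₂, √((cos φ₁ + Bx)² + By²)) = -38.79724°
λₘ = λ₁ + atan2(By, cos φ₁ + Bx) = 54.69479°

54.695°E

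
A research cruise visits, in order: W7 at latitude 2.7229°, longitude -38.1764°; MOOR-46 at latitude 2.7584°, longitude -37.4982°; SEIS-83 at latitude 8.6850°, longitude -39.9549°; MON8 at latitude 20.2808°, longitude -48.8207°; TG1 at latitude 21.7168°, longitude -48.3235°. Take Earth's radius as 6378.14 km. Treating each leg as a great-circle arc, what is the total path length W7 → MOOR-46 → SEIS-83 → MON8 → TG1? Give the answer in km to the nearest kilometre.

2562 km

W7→MOOR-46: c = 0.011840 rad, d = 75.51 km
MOOR-46→SEIS-83: c = 0.111884 rad, d = 713.61 km
SEIS-83→MON8: c = 0.251616 rad, d = 1604.84 km
MON8→TG1: c = 0.026340 rad, d = 168.00 km
Total = 75.51 + 713.61 + 1604.84 + 168.00 = 2561.97 km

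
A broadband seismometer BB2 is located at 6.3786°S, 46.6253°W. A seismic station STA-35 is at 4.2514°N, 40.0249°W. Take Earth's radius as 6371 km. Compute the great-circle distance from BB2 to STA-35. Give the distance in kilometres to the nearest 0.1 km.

Δφ = 10.6300°,  Δλ = 6.6004°
a = sin²(Δφ/2) + cos φ₁ cos φ₂ sin²(Δλ/2) = 0.011865
c = 2·arcsin(√a) = 0.218286 rad = 12.5069°
d = R·c = 6371 × 0.218286 = 1390.7 km

1390.7 km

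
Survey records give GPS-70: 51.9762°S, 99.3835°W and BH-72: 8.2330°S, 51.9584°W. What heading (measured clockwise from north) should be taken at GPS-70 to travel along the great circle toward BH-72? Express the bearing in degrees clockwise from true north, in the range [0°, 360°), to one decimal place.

58.9°

Δλ = 47.4251°
y = sin Δλ · cos φ₂ = 0.728804
x = cos φ₁ sin φ₂ − sin φ₁ cos φ₂ cos Δλ = 0.439257
θ = atan2(y, x) = 58.9223° → 58.9223° (mod 360°)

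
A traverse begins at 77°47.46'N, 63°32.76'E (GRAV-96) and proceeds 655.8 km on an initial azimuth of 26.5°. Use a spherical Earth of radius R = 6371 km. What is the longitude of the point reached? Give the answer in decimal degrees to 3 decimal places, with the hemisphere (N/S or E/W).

GRAV-96: φ = +77.79100°, λ = +63.54600°
δ = d/R = 655.8/6371 = 0.102935 rad
φ₂ = arcsin(sin φ₁ cos δ + cos φ₁ sin δ cos θ)
   = arcsin(0.97738·0.99471 + 0.21148·0.10275·0.89493) = 82.59339°
λ₂ = λ₁ + atan2(sin θ sin δ cos φ₁, cos δ − sin φ₁ sin φ₂) = 84.38003°

84.380°E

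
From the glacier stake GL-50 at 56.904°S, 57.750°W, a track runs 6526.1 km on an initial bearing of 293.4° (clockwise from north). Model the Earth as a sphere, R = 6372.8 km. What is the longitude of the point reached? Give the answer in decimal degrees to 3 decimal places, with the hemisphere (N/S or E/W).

δ = d/R = 6526.1/6372.8 = 1.024055 rad
φ₂ = arcsin(sin φ₁ cos δ + cos φ₁ sin δ cos θ)
   = arcsin(-0.83776·0.51991 + 0.54604·0.85422·0.39715) = -14.49574°
λ₂ = λ₁ + atan2(sin θ sin δ cos φ₁, cos δ − sin φ₁ sin φ₂) = -111.82100°

111.821°W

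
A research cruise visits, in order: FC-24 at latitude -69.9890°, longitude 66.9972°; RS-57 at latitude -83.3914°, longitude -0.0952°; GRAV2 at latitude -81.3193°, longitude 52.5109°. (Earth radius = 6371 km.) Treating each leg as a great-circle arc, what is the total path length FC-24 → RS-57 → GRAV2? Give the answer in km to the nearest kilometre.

FC-24→RS-57: c = 0.321656 rad, d = 2049.27 km
RS-57→GRAV2: c = 0.122347 rad, d = 779.48 km
Total = 2049.27 + 779.48 = 2828.75 km

2829 km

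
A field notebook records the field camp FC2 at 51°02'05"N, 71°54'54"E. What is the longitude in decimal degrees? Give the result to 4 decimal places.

71.9150°E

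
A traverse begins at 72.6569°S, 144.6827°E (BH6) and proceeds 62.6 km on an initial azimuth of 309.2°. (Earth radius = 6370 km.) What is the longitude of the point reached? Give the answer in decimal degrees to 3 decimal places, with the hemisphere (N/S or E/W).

143.248°E

δ = d/R = 62.6/6370 = 0.009827 rad
φ₂ = arcsin(sin φ₁ cos δ + cos φ₁ sin δ cos θ)
   = arcsin(-0.95454·0.99995 + 0.29809·0.00983·0.63203) = -72.29581°
λ₂ = λ₁ + atan2(sin θ sin δ cos φ₁, cos δ − sin φ₁ sin φ₂) = 143.24772°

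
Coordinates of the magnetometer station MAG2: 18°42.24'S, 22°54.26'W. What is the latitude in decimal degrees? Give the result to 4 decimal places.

18.7040°S

18° + 42.24′/60 = 18 + 0.70400 = 18.7040°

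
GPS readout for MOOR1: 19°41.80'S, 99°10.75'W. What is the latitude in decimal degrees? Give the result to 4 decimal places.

19.6967°S

19° + 41.80′/60 = 19 + 0.69667 = 19.6967°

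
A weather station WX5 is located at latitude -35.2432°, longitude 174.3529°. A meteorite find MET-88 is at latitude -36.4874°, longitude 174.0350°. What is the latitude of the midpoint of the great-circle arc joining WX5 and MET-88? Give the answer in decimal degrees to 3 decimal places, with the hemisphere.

Bx = cos φ₂ cos Δλ = 0.803975,  By = cos φ₂ sin Δλ = -0.004461
φₘ = atan2(sin φ₁ + sin φ₂, √((cos φ₁ + Bx)² + By²)) = -35.86540°
λₘ = λ₁ + atan2(By, cos φ₁ + Bx) = 174.19520°

35.865°S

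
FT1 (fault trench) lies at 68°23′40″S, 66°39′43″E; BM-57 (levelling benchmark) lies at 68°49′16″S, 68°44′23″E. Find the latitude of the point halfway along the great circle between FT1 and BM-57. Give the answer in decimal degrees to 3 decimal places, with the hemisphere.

68.611°S

FT1: φ = -68.39444°, λ = +66.66194°
BM-57: φ = -68.82111°, λ = +68.73972°
Bx = cos φ₂ cos Δλ = 0.361043,  By = cos φ₂ sin Δλ = 0.013099
φₘ = atan2(sin φ₁ + sin φ₂, √((cos φ₁ + Bx)² + By²)) = -68.61098°
λₘ = λ₁ + atan2(By, cos φ₁ + Bx) = 67.69096°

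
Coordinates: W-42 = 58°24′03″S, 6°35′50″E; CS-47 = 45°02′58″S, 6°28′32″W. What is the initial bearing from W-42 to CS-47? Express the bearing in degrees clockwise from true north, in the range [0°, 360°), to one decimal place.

W-42: φ = -58.40083°, λ = +6.59722°
CS-47: φ = -45.04944°, λ = -6.47556°
Δλ = -13.0728°
y = sin Δλ · cos φ₂ = -0.159801
x = cos φ₁ sin φ₂ − sin φ₁ cos φ₂ cos Δλ = 0.215327
θ = atan2(y, x) = -36.5803° → 323.4197° (mod 360°)

323.4°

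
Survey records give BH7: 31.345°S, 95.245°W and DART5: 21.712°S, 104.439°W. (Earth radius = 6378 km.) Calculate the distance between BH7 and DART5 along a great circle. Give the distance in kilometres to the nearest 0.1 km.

1408.7 km

Δφ = 9.6330°,  Δλ = -9.1940°
a = sin²(Δφ/2) + cos φ₁ cos φ₂ sin²(Δλ/2) = 0.012147
c = 2·arcsin(√a) = 0.220874 rad = 12.6552°
d = R·c = 6378 × 0.220874 = 1408.7 km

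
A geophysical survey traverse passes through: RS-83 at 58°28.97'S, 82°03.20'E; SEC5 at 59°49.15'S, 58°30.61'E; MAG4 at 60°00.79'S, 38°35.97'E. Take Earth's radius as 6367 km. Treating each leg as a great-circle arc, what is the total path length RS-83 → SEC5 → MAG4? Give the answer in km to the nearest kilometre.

2448 km

RS-83: φ = -58.48283°, λ = +82.05333°
SEC5: φ = -59.81917°, λ = +58.51017°
MAG4: φ = -60.01317°, λ = +38.59950°
RS-83→SEC5: c = 0.210856 rad, d = 1342.52 km
SEC5→MAG4: c = 0.173568 rad, d = 1105.11 km
Total = 1342.52 + 1105.11 = 2447.63 km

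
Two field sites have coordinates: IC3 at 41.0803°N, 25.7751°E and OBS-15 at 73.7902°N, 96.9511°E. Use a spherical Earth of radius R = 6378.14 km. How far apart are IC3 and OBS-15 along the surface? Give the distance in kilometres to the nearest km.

5083 km

Δφ = 32.7099°,  Δλ = 71.1760°
a = sin²(Δφ/2) + cos φ₁ cos φ₂ sin²(Δλ/2) = 0.150555
c = 2·arcsin(√a) = 0.796953 rad = 45.6621°
d = R·c = 6378.14 × 0.796953 = 5083.1 km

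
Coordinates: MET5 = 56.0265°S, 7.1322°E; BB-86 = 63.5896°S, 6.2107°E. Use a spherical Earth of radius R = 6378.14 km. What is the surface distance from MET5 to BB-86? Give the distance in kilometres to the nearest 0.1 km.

843.5 km

Δφ = -7.5631°,  Δλ = -0.9215°
a = sin²(Δφ/2) + cos φ₁ cos φ₂ sin²(Δλ/2) = 0.004366
c = 2·arcsin(√a) = 0.132245 rad = 7.5771°
d = R·c = 6378.14 × 0.132245 = 843.5 km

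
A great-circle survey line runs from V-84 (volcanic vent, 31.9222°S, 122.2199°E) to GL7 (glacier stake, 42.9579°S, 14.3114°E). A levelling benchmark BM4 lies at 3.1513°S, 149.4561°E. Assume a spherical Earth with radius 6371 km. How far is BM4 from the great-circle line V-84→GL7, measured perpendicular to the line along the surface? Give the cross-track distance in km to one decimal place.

156.9 km

δ₁₃ = central angle V-84→BM4 = 0.671983 rad  (haversine)
θ₁₃ = bearing V-84→BM4 = 47.226°,  θ₁₂ = bearing V-84→GL7 = 224.959°
dₓₜ = R·arcsin(sin δ₁₃ · sin(θ₁₃ − θ₁₂)) = 6371·arcsin(0.62254·sin(-177.733°)) = -156.918 km
|dₓₜ| = 156.918 km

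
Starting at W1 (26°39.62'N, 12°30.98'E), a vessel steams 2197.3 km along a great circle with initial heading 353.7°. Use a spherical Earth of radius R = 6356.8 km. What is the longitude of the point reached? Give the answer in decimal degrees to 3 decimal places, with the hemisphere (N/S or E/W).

W1: φ = +26.66033°, λ = +12.51633°
δ = d/R = 2197.3/6356.8 = 0.345661 rad
φ₂ = arcsin(sin φ₁ cos δ + cos φ₁ sin δ cos θ)
   = arcsin(0.44870·0.94085 + 0.89368·0.33882·0.99396) = 46.31337°
λ₂ = λ₁ + atan2(sin θ sin δ cos φ₁, cos δ − sin φ₁ sin φ₂) = 9.43070°

9.431°E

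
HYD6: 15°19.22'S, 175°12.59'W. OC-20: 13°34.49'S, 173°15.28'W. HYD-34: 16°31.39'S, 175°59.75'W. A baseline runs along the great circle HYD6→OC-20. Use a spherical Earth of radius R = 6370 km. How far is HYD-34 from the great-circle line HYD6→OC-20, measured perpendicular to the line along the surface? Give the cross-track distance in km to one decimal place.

HYD6: φ = -15.32033°, λ = -175.20983°
OC-20: φ = -13.57483°, λ = -173.25467°
HYD-34: φ = -16.52317°, λ = -175.99583°
δ₁₃ = central angle HYD6→HYD-34 = 0.024794 rad  (haversine)
θ₁₃ = bearing HYD6→HYD-34 = 212.038°,  θ₁₂ = bearing HYD6→OC-20 = 47.574°
dₓₜ = R·arcsin(sin δ₁₃ · sin(θ₁₃ − θ₁₂)) = 6370·arcsin(0.02479·sin(164.464°)) = 42.300 km
|dₓₜ| = 42.300 km

42.3 km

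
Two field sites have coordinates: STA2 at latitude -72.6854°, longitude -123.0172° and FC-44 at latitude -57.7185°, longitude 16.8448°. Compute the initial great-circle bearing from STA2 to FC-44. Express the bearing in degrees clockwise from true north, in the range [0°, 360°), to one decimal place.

Δλ = 139.8620°
y = sin Δλ · cos φ₂ = 0.344284
x = cos φ₁ sin φ₂ − sin φ₁ cos φ₂ cos Δλ = -0.641415
θ = atan2(y, x) = 151.7750° → 151.7750° (mod 360°)

151.8°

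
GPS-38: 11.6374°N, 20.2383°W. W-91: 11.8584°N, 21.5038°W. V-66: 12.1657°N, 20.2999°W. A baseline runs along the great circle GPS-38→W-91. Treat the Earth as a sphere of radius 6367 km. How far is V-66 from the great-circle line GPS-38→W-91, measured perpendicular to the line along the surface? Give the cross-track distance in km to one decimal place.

δ₁₃ = central angle GPS-38→V-66 = 0.009280 rad  (haversine)
θ₁₃ = bearing GPS-38→V-66 = 353.497°,  θ₁₂ = bearing GPS-38→W-91 = 280.242°
dₓₜ = R·arcsin(sin δ₁₃ · sin(θ₁₃ − θ₁₂)) = 6367·arcsin(0.00928·sin(73.255°)) = 56.583 km
|dₓₜ| = 56.583 km

56.6 km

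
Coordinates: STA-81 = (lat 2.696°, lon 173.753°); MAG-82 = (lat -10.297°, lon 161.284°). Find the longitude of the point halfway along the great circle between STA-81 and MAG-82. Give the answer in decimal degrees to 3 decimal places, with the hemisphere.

167.566°E

Bx = cos φ₂ cos Δλ = 0.960687,  By = cos φ₂ sin Δλ = -0.212434
φₘ = atan2(sin φ₁ + sin φ₂, √((cos φ₁ + Bx)² + By²)) = -3.82304°
λₘ = λ₁ + atan2(By, cos φ₁ + Bx) = 167.56585°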